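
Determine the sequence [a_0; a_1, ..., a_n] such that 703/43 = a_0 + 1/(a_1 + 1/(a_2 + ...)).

Run the Euclidean algorithm on 703 and 43; the successive quotients are the partial quotients a_0, a_1, ... (each step inverts the fractional part left over by the previous one):
  703 = 16*43 + 15, so a_0 = 16.
  43 = 2*15 + 13, so a_1 = 2.
  15 = 1*13 + 2, so a_2 = 1.
  13 = 6*2 + 1, so a_3 = 6.
  2 = 2*1 + 0, so a_4 = 2.
The remainder reaches 0 after 5 divisions, so the expansion has 5 partial quotients, read off in order.

[16; 2, 1, 6, 2]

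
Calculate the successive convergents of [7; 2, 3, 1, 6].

7/1, 15/2, 52/7, 67/9, 454/61

Using the convergent recurrence p_i = a_i*p_{i-1} + p_{i-2}, q_i = a_i*q_{i-1} + q_{i-2} with p_{-2}=0, p_{-1}=1, q_{-2}=1, q_{-1}=0:
  i=0: a_0=7, p_0 = 7*1 + 0 = 7, q_0 = 7*0 + 1 = 1.
  i=1: a_1=2, p_1 = 2*7 + 1 = 15, q_1 = 2*1 + 0 = 2.
  i=2: a_2=3, p_2 = 3*15 + 7 = 52, q_2 = 3*2 + 1 = 7.
  i=3: a_3=1, p_3 = 1*52 + 15 = 67, q_3 = 1*7 + 2 = 9.
  i=4: a_4=6, p_4 = 6*67 + 52 = 454, q_4 = 6*9 + 7 = 61.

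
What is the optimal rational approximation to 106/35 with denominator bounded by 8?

Expand x = 106/35 as a continued fraction with the Euclidean algorithm:
  106 = 3*35 + 1, so a_0 = 3.
  35 = 35*1 + 0, so a_1 = 35.
so x = [3; 35].
Convergents (p_i = a_i*p_{i-1} + p_{i-2}, q_i = a_i*q_{i-1} + q_{i-2} with p_{-2}=0, p_{-1}=1, q_{-2}=1, q_{-1}=0), until the denominator exceeds 8:
  i=0: a_0=3, p_0 = 3*1 + 0 = 3, q_0 = 3*0 + 1 = 1.
  i=1: a_1=35, p_1 = 35*3 + 1 = 106, q_1 = 35*1 + 0 = 35.
q_1 = 35 > 8, so the last convergent with denominator <= 8 is p_0/q_0 = 3/1.
The closest fraction with denominator <= 8 is either p_0/q_0 or the intermediate fraction (k*p_0 + p_{-1})/(k*q_0 + q_{-1}) with the largest k >= 1 whose denominator stays <= 8; these approach x as k grows, and every other convergent or intermediate fraction in range is farther away.
Largest k: floor((8 - q_{-1})/q_0) = floor((8 - 0)/1) = 8 (using the seeds p_{-1} = 1, q_{-1} = 0).
That gives (8*3 + 1)/(8*1 + 0) = 25/8.
Compare the errors: |x - 3/1| = |106*1 - 3*35|/(35*1) = 1/35, and |x - 25/8| = |106*8 - 25*35|/(35*8) = 27/280.
Cross-multiplying, 1*280 = 280 < 945 = 27*35, so 1/35 is smaller: the convergent 3/1 is closer to x than 25/8.

3/1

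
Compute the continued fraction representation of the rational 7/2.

Run the Euclidean algorithm on 7 and 2; the successive quotients are the partial quotients a_0, a_1, ... (each step inverts the fractional part left over by the previous one):
  7 = 3*2 + 1, so a_0 = 3.
  2 = 2*1 + 0, so a_1 = 2.
The remainder reaches 0 after 2 divisions, so the expansion has 2 partial quotients, read off in order.

[3; 2]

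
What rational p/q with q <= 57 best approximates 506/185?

93/34

Expand x = 506/185 as a continued fraction with the Euclidean algorithm:
  506 = 2*185 + 136, so a_0 = 2.
  185 = 1*136 + 49, so a_1 = 1.
  136 = 2*49 + 38, so a_2 = 2.
  49 = 1*38 + 11, so a_3 = 1.
  38 = 3*11 + 5, so a_4 = 3.
  11 = 2*5 + 1, so a_5 = 2.
  5 = 5*1 + 0, so a_6 = 5.
so x = [2; 1, 2, 1, 3, 2, 5].
Convergents (p_i = a_i*p_{i-1} + p_{i-2}, q_i = a_i*q_{i-1} + q_{i-2} with p_{-2}=0, p_{-1}=1, q_{-2}=1, q_{-1}=0), until the denominator exceeds 57:
  i=0: a_0=2, p_0 = 2*1 + 0 = 2, q_0 = 2*0 + 1 = 1.
  i=1: a_1=1, p_1 = 1*2 + 1 = 3, q_1 = 1*1 + 0 = 1.
  i=2: a_2=2, p_2 = 2*3 + 2 = 8, q_2 = 2*1 + 1 = 3.
  i=3: a_3=1, p_3 = 1*8 + 3 = 11, q_3 = 1*3 + 1 = 4.
  i=4: a_4=3, p_4 = 3*11 + 8 = 41, q_4 = 3*4 + 3 = 15.
  i=5: a_5=2, p_5 = 2*41 + 11 = 93, q_5 = 2*15 + 4 = 34.
  i=6: a_6=5, p_6 = 5*93 + 41 = 506, q_6 = 5*34 + 15 = 185.
q_6 = 185 > 57, so the last convergent with denominator <= 57 is p_5/q_5 = 93/34.
The closest fraction with denominator <= 57 is either p_5/q_5 or the intermediate fraction (k*p_5 + p_4)/(k*q_5 + q_4) with the largest k >= 1 whose denominator stays <= 57; these approach x as k grows, and every other convergent or intermediate fraction in range is farther away.
Largest k: floor((57 - q_4)/q_5) = floor((57 - 15)/34) = 1.
That gives (1*93 + 41)/(1*34 + 15) = 134/49.
Compare the errors: |x - 93/34| = |506*34 - 93*185|/(185*34) = 1/6290, and |x - 134/49| = |506*49 - 134*185|/(185*49) = 4/9065.
Cross-multiplying, 1*9065 = 9065 < 25160 = 4*6290, so 1/6290 is smaller: the convergent 93/34 is closer to x than 134/49.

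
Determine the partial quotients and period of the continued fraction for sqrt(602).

[24; (1, 1, 6, 1, 1, 48)]

Write x_i = (sqrt(602) + m_i)/d_i with (m_0, d_0) = (0, 1). a_0 = floor(sqrt(602)) = 24, since 24^2 = 576 <= 602 < 625 = 25^2.
Iterate m_{i+1} = d_i*a_i - m_i, d_{i+1} = (602 - m_{i+1}^2)/d_i, a_{i+1} = floor((a_0 + m_{i+1})/d_{i+1}):
  m_1 = 1*24 - 0 = 24, d_1 = (602 - 24^2)/1 = 26/1 = 26, a_1 = floor((24 + 24)/26) = 1.
  m_2 = 26*1 - 24 = 2, d_2 = (602 - 2^2)/26 = 598/26 = 23, a_2 = floor((24 + 2)/23) = 1.
  m_3 = 23*1 - 2 = 21, d_3 = (602 - 21^2)/23 = 161/23 = 7, a_3 = floor((24 + 21)/7) = 6.
  m_4 = 7*6 - 21 = 21, d_4 = (602 - 21^2)/7 = 161/7 = 23, a_4 = floor((24 + 21)/23) = 1.
  m_5 = 23*1 - 21 = 2, d_5 = (602 - 2^2)/23 = 598/23 = 26, a_5 = floor((24 + 2)/26) = 1.
  m_6 = 26*1 - 2 = 24, d_6 = (602 - 24^2)/26 = 26/26 = 1, a_6 = floor((24 + 24)/1) = 48.
  m_7 = 1*48 - 24 = 24, d_7 = (602 - 24^2)/1 = 26/1 = 26: (m_7, d_7) = (m_1, d_1) = (24, 26), so from here the quotients repeat a_1, ..., a_6; the period length is 6.
Hence the expansion of sqrt(602) is a_0 = 24 followed by the repeating block 1, 1, 6, 1, 1, 48 (period 6).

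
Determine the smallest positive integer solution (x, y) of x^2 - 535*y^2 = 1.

First expand sqrt(535) as a continued fraction. With x_i = (sqrt(535) + m_i)/d_i and (m_0, d_0) = (0, 1): a_0 = floor(sqrt(535)) = 23, since 23^2 = 529 <= 535 < 576 = 24^2.
Iterate m_{i+1} = d_i*a_i - m_i, d_{i+1} = (535 - m_{i+1}^2)/d_i, a_{i+1} = floor((a_0 + m_{i+1})/d_{i+1}):
  m_1 = 1*23 - 0 = 23, d_1 = (535 - 23^2)/1 = 6/1 = 6, a_1 = floor((23 + 23)/6) = 7.
  m_2 = 6*7 - 23 = 19, d_2 = (535 - 19^2)/6 = 174/6 = 29, a_2 = floor((23 + 19)/29) = 1.
  m_3 = 29*1 - 19 = 10, d_3 = (535 - 10^2)/29 = 435/29 = 15, a_3 = floor((23 + 10)/15) = 2.
  m_4 = 15*2 - 10 = 20, d_4 = (535 - 20^2)/15 = 135/15 = 9, a_4 = floor((23 + 20)/9) = 4.
  m_5 = 9*4 - 20 = 16, d_5 = (535 - 16^2)/9 = 279/9 = 31, a_5 = floor((23 + 16)/31) = 1.
  m_6 = 31*1 - 16 = 15, d_6 = (535 - 15^2)/31 = 310/31 = 10, a_6 = floor((23 + 15)/10) = 3.
  m_7 = 10*3 - 15 = 15, d_7 = (535 - 15^2)/10 = 310/10 = 31, a_7 = floor((23 + 15)/31) = 1.
  m_8 = 31*1 - 15 = 16, d_8 = (535 - 16^2)/31 = 279/31 = 9, a_8 = floor((23 + 16)/9) = 4.
  m_9 = 9*4 - 16 = 20, d_9 = (535 - 20^2)/9 = 135/9 = 15, a_9 = floor((23 + 20)/15) = 2.
  m_10 = 15*2 - 20 = 10, d_10 = (535 - 10^2)/15 = 435/15 = 29, a_10 = floor((23 + 10)/29) = 1.
  m_11 = 29*1 - 10 = 19, d_11 = (535 - 19^2)/29 = 174/29 = 6, a_11 = floor((23 + 19)/6) = 7.
  m_12 = 6*7 - 19 = 23, d_12 = (535 - 23^2)/6 = 6/6 = 1, a_12 = floor((23 + 23)/1) = 46.
  m_13 = 1*46 - 23 = 23, d_13 = (535 - 23^2)/1 = 6/1 = 6: (m_13, d_13) = (m_1, d_1) = (23, 6), so from here the quotients repeat a_1, ..., a_12; the period length is 12.
So sqrt(535) = [23; (7, 1, 2, 4, 1, 3, 1, 4, 2, 1, 7, 46)] with period length k = 12.
k is even, so the fundamental solution of x^2 - 535y^2 = 1 is (p_{k-1}, q_{k-1}) = (p_11, q_11); compute convergents through index 11.
Convergents (p_i = a_i*p_{i-1} + p_{i-2}, q_i = a_i*q_{i-1} + q_{i-2} with p_{-2}=0, p_{-1}=1, q_{-2}=1, q_{-1}=0):
  i=0: a_0=23, p_0 = 23*1 + 0 = 23, q_0 = 23*0 + 1 = 1.
  i=1: a_1=7, p_1 = 7*23 + 1 = 162, q_1 = 7*1 + 0 = 7.
  i=2: a_2=1, p_2 = 1*162 + 23 = 185, q_2 = 1*7 + 1 = 8.
  i=3: a_3=2, p_3 = 2*185 + 162 = 532, q_3 = 2*8 + 7 = 23.
  i=4: a_4=4, p_4 = 4*532 + 185 = 2313, q_4 = 4*23 + 8 = 100.
  i=5: a_5=1, p_5 = 1*2313 + 532 = 2845, q_5 = 1*100 + 23 = 123.
  i=6: a_6=3, p_6 = 3*2845 + 2313 = 10848, q_6 = 3*123 + 100 = 469.
  i=7: a_7=1, p_7 = 1*10848 + 2845 = 13693, q_7 = 1*469 + 123 = 592.
  i=8: a_8=4, p_8 = 4*13693 + 10848 = 65620, q_8 = 4*592 + 469 = 2837.
  i=9: a_9=2, p_9 = 2*65620 + 13693 = 144933, q_9 = 2*2837 + 592 = 6266.
  i=10: a_10=1, p_10 = 1*144933 + 65620 = 210553, q_10 = 1*6266 + 2837 = 9103.
  i=11: a_11=7, p_11 = 7*210553 + 144933 = 1618804, q_11 = 7*9103 + 6266 = 69987.
Check: 1618804^2 - 535*69987^2 = 2620526390416 - 2620526390415 = 1, so (x, y) = (1618804, 69987) solves the equation, and by the theorem it is the least positive solution.

(x, y) = (1618804, 69987)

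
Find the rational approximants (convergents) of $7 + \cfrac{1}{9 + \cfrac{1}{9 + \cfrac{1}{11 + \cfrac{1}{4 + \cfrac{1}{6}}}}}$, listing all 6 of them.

7/1, 64/9, 583/82, 6477/911, 26491/3726, 165423/23267

Using the convergent recurrence p_i = a_i*p_{i-1} + p_{i-2}, q_i = a_i*q_{i-1} + q_{i-2} with p_{-2}=0, p_{-1}=1, q_{-2}=1, q_{-1}=0:
  i=0: a_0=7, p_0 = 7*1 + 0 = 7, q_0 = 7*0 + 1 = 1.
  i=1: a_1=9, p_1 = 9*7 + 1 = 64, q_1 = 9*1 + 0 = 9.
  i=2: a_2=9, p_2 = 9*64 + 7 = 583, q_2 = 9*9 + 1 = 82.
  i=3: a_3=11, p_3 = 11*583 + 64 = 6477, q_3 = 11*82 + 9 = 911.
  i=4: a_4=4, p_4 = 4*6477 + 583 = 26491, q_4 = 4*911 + 82 = 3726.
  i=5: a_5=6, p_5 = 6*26491 + 6477 = 165423, q_5 = 6*3726 + 911 = 23267.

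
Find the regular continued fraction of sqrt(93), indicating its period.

[9; (1, 1, 1, 4, 6, 4, 1, 1, 1, 18)]

Write x_i = (sqrt(93) + m_i)/d_i with (m_0, d_0) = (0, 1). a_0 = floor(sqrt(93)) = 9, since 9^2 = 81 <= 93 < 100 = 10^2.
Iterate m_{i+1} = d_i*a_i - m_i, d_{i+1} = (93 - m_{i+1}^2)/d_i, a_{i+1} = floor((a_0 + m_{i+1})/d_{i+1}):
  m_1 = 1*9 - 0 = 9, d_1 = (93 - 9^2)/1 = 12/1 = 12, a_1 = floor((9 + 9)/12) = 1.
  m_2 = 12*1 - 9 = 3, d_2 = (93 - 3^2)/12 = 84/12 = 7, a_2 = floor((9 + 3)/7) = 1.
  m_3 = 7*1 - 3 = 4, d_3 = (93 - 4^2)/7 = 77/7 = 11, a_3 = floor((9 + 4)/11) = 1.
  m_4 = 11*1 - 4 = 7, d_4 = (93 - 7^2)/11 = 44/11 = 4, a_4 = floor((9 + 7)/4) = 4.
  m_5 = 4*4 - 7 = 9, d_5 = (93 - 9^2)/4 = 12/4 = 3, a_5 = floor((9 + 9)/3) = 6.
  m_6 = 3*6 - 9 = 9, d_6 = (93 - 9^2)/3 = 12/3 = 4, a_6 = floor((9 + 9)/4) = 4.
  m_7 = 4*4 - 9 = 7, d_7 = (93 - 7^2)/4 = 44/4 = 11, a_7 = floor((9 + 7)/11) = 1.
  m_8 = 11*1 - 7 = 4, d_8 = (93 - 4^2)/11 = 77/11 = 7, a_8 = floor((9 + 4)/7) = 1.
  m_9 = 7*1 - 4 = 3, d_9 = (93 - 3^2)/7 = 84/7 = 12, a_9 = floor((9 + 3)/12) = 1.
  m_10 = 12*1 - 3 = 9, d_10 = (93 - 9^2)/12 = 12/12 = 1, a_10 = floor((9 + 9)/1) = 18.
  m_11 = 1*18 - 9 = 9, d_11 = (93 - 9^2)/1 = 12/1 = 12: (m_11, d_11) = (m_1, d_1) = (9, 12), so from here the quotients repeat a_1, ..., a_10; the period length is 10.
Hence the expansion of sqrt(93) is a_0 = 9 followed by the repeating block 1, 1, 1, 4, 6, 4, 1, 1, 1, 18 (period 10).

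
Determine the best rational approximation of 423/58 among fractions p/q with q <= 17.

124/17

Expand x = 423/58 as a continued fraction with the Euclidean algorithm:
  423 = 7*58 + 17, so a_0 = 7.
  58 = 3*17 + 7, so a_1 = 3.
  17 = 2*7 + 3, so a_2 = 2.
  7 = 2*3 + 1, so a_3 = 2.
  3 = 3*1 + 0, so a_4 = 3.
so x = [7; 3, 2, 2, 3].
Convergents (p_i = a_i*p_{i-1} + p_{i-2}, q_i = a_i*q_{i-1} + q_{i-2} with p_{-2}=0, p_{-1}=1, q_{-2}=1, q_{-1}=0), until the denominator exceeds 17:
  i=0: a_0=7, p_0 = 7*1 + 0 = 7, q_0 = 7*0 + 1 = 1.
  i=1: a_1=3, p_1 = 3*7 + 1 = 22, q_1 = 3*1 + 0 = 3.
  i=2: a_2=2, p_2 = 2*22 + 7 = 51, q_2 = 2*3 + 1 = 7.
  i=3: a_3=2, p_3 = 2*51 + 22 = 124, q_3 = 2*7 + 3 = 17.
  i=4: a_4=3, p_4 = 3*124 + 51 = 423, q_4 = 3*17 + 7 = 58.
q_4 = 58 > 17, so the last convergent with denominator <= 17 is p_3/q_3 = 124/17.
The closest fraction with denominator <= 17 is either p_3/q_3 or the intermediate fraction (k*p_3 + p_2)/(k*q_3 + q_2) with the largest k >= 1 whose denominator stays <= 17; these approach x as k grows, and every other convergent or intermediate fraction in range is farther away.
Largest k: floor((17 - q_2)/q_3) = floor((17 - 7)/17) = 0.
Since k = 0, no intermediate fraction beyond p_3/q_3 has denominator <= 17, so the convergent 124/17 is the closest (its error is |423*17 - 124*58|/(58*17) = 1/986).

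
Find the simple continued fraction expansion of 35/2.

[17; 2]

Run the Euclidean algorithm on 35 and 2; the successive quotients are the partial quotients a_0, a_1, ... (each step inverts the fractional part left over by the previous one):
  35 = 17*2 + 1, so a_0 = 17.
  2 = 2*1 + 0, so a_1 = 2.
The remainder reaches 0 after 2 divisions, so the expansion has 2 partial quotients, read off in order.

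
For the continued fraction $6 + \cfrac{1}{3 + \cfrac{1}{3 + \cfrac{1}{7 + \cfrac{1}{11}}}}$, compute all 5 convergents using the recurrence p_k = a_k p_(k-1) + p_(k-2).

Using the convergent recurrence p_i = a_i*p_{i-1} + p_{i-2}, q_i = a_i*q_{i-1} + q_{i-2} with p_{-2}=0, p_{-1}=1, q_{-2}=1, q_{-1}=0:
  i=0: a_0=6, p_0 = 6*1 + 0 = 6, q_0 = 6*0 + 1 = 1.
  i=1: a_1=3, p_1 = 3*6 + 1 = 19, q_1 = 3*1 + 0 = 3.
  i=2: a_2=3, p_2 = 3*19 + 6 = 63, q_2 = 3*3 + 1 = 10.
  i=3: a_3=7, p_3 = 7*63 + 19 = 460, q_3 = 7*10 + 3 = 73.
  i=4: a_4=11, p_4 = 11*460 + 63 = 5123, q_4 = 11*73 + 10 = 813.

6/1, 19/3, 63/10, 460/73, 5123/813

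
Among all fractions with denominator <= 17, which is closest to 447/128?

7/2

Expand x = 447/128 as a continued fraction with the Euclidean algorithm:
  447 = 3*128 + 63, so a_0 = 3.
  128 = 2*63 + 2, so a_1 = 2.
  63 = 31*2 + 1, so a_2 = 31.
  2 = 2*1 + 0, so a_3 = 2.
so x = [3; 2, 31, 2].
Convergents (p_i = a_i*p_{i-1} + p_{i-2}, q_i = a_i*q_{i-1} + q_{i-2} with p_{-2}=0, p_{-1}=1, q_{-2}=1, q_{-1}=0), until the denominator exceeds 17:
  i=0: a_0=3, p_0 = 3*1 + 0 = 3, q_0 = 3*0 + 1 = 1.
  i=1: a_1=2, p_1 = 2*3 + 1 = 7, q_1 = 2*1 + 0 = 2.
  i=2: a_2=31, p_2 = 31*7 + 3 = 220, q_2 = 31*2 + 1 = 63.
q_2 = 63 > 17, so the last convergent with denominator <= 17 is p_1/q_1 = 7/2.
The closest fraction with denominator <= 17 is either p_1/q_1 or the intermediate fraction (k*p_1 + p_0)/(k*q_1 + q_0) with the largest k >= 1 whose denominator stays <= 17; these approach x as k grows, and every other convergent or intermediate fraction in range is farther away.
Largest k: floor((17 - q_0)/q_1) = floor((17 - 1)/2) = 8.
That gives (8*7 + 3)/(8*2 + 1) = 59/17.
Compare the errors: |x - 7/2| = |447*2 - 7*128|/(128*2) = 2/256, and |x - 59/17| = |447*17 - 59*128|/(128*17) = 47/2176.
Cross-multiplying, 2*2176 = 4352 < 12032 = 47*256, so 2/256 is smaller: the convergent 7/2 is closer to x than 59/17.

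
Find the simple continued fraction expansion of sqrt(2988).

[54; (1, 1, 1, 26, 1, 1, 1, 108)]

Write x_i = (sqrt(2988) + m_i)/d_i with (m_0, d_0) = (0, 1). a_0 = floor(sqrt(2988)) = 54, since 54^2 = 2916 <= 2988 < 3025 = 55^2.
Iterate m_{i+1} = d_i*a_i - m_i, d_{i+1} = (2988 - m_{i+1}^2)/d_i, a_{i+1} = floor((a_0 + m_{i+1})/d_{i+1}):
  m_1 = 1*54 - 0 = 54, d_1 = (2988 - 54^2)/1 = 72/1 = 72, a_1 = floor((54 + 54)/72) = 1.
  m_2 = 72*1 - 54 = 18, d_2 = (2988 - 18^2)/72 = 2664/72 = 37, a_2 = floor((54 + 18)/37) = 1.
  m_3 = 37*1 - 18 = 19, d_3 = (2988 - 19^2)/37 = 2627/37 = 71, a_3 = floor((54 + 19)/71) = 1.
  m_4 = 71*1 - 19 = 52, d_4 = (2988 - 52^2)/71 = 284/71 = 4, a_4 = floor((54 + 52)/4) = 26.
  m_5 = 4*26 - 52 = 52, d_5 = (2988 - 52^2)/4 = 284/4 = 71, a_5 = floor((54 + 52)/71) = 1.
  m_6 = 71*1 - 52 = 19, d_6 = (2988 - 19^2)/71 = 2627/71 = 37, a_6 = floor((54 + 19)/37) = 1.
  m_7 = 37*1 - 19 = 18, d_7 = (2988 - 18^2)/37 = 2664/37 = 72, a_7 = floor((54 + 18)/72) = 1.
  m_8 = 72*1 - 18 = 54, d_8 = (2988 - 54^2)/72 = 72/72 = 1, a_8 = floor((54 + 54)/1) = 108.
  m_9 = 1*108 - 54 = 54, d_9 = (2988 - 54^2)/1 = 72/1 = 72: (m_9, d_9) = (m_1, d_1) = (54, 72), so from here the quotients repeat a_1, ..., a_8; the period length is 8.
Hence the expansion of sqrt(2988) is a_0 = 54 followed by the repeating block 1, 1, 1, 26, 1, 1, 1, 108 (period 8).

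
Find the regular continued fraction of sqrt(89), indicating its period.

[9; (2, 3, 3, 2, 18)]

Write x_i = (sqrt(89) + m_i)/d_i with (m_0, d_0) = (0, 1). a_0 = floor(sqrt(89)) = 9, since 9^2 = 81 <= 89 < 100 = 10^2.
Iterate m_{i+1} = d_i*a_i - m_i, d_{i+1} = (89 - m_{i+1}^2)/d_i, a_{i+1} = floor((a_0 + m_{i+1})/d_{i+1}):
  m_1 = 1*9 - 0 = 9, d_1 = (89 - 9^2)/1 = 8/1 = 8, a_1 = floor((9 + 9)/8) = 2.
  m_2 = 8*2 - 9 = 7, d_2 = (89 - 7^2)/8 = 40/8 = 5, a_2 = floor((9 + 7)/5) = 3.
  m_3 = 5*3 - 7 = 8, d_3 = (89 - 8^2)/5 = 25/5 = 5, a_3 = floor((9 + 8)/5) = 3.
  m_4 = 5*3 - 8 = 7, d_4 = (89 - 7^2)/5 = 40/5 = 8, a_4 = floor((9 + 7)/8) = 2.
  m_5 = 8*2 - 7 = 9, d_5 = (89 - 9^2)/8 = 8/8 = 1, a_5 = floor((9 + 9)/1) = 18.
  m_6 = 1*18 - 9 = 9, d_6 = (89 - 9^2)/1 = 8/1 = 8: (m_6, d_6) = (m_1, d_1) = (9, 8), so from here the quotients repeat a_1, ..., a_5; the period length is 5.
Hence the expansion of sqrt(89) is a_0 = 9 followed by the repeating block 2, 3, 3, 2, 18 (period 5).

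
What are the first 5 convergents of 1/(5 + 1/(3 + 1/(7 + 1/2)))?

0/1, 1/5, 3/16, 22/117, 47/250

Using the convergent recurrence p_i = a_i*p_{i-1} + p_{i-2}, q_i = a_i*q_{i-1} + q_{i-2} with p_{-2}=0, p_{-1}=1, q_{-2}=1, q_{-1}=0:
  i=0: a_0=0, p_0 = 0*1 + 0 = 0, q_0 = 0*0 + 1 = 1.
  i=1: a_1=5, p_1 = 5*0 + 1 = 1, q_1 = 5*1 + 0 = 5.
  i=2: a_2=3, p_2 = 3*1 + 0 = 3, q_2 = 3*5 + 1 = 16.
  i=3: a_3=7, p_3 = 7*3 + 1 = 22, q_3 = 7*16 + 5 = 117.
  i=4: a_4=2, p_4 = 2*22 + 3 = 47, q_4 = 2*117 + 16 = 250.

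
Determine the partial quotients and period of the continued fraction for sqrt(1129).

Write x_i = (sqrt(1129) + m_i)/d_i with (m_0, d_0) = (0, 1). a_0 = floor(sqrt(1129)) = 33, since 33^2 = 1089 <= 1129 < 1156 = 34^2.
Iterate m_{i+1} = d_i*a_i - m_i, d_{i+1} = (1129 - m_{i+1}^2)/d_i, a_{i+1} = floor((a_0 + m_{i+1})/d_{i+1}):
  m_1 = 1*33 - 0 = 33, d_1 = (1129 - 33^2)/1 = 40/1 = 40, a_1 = floor((33 + 33)/40) = 1.
  m_2 = 40*1 - 33 = 7, d_2 = (1129 - 7^2)/40 = 1080/40 = 27, a_2 = floor((33 + 7)/27) = 1.
  m_3 = 27*1 - 7 = 20, d_3 = (1129 - 20^2)/27 = 729/27 = 27, a_3 = floor((33 + 20)/27) = 1.
  m_4 = 27*1 - 20 = 7, d_4 = (1129 - 7^2)/27 = 1080/27 = 40, a_4 = floor((33 + 7)/40) = 1.
  m_5 = 40*1 - 7 = 33, d_5 = (1129 - 33^2)/40 = 40/40 = 1, a_5 = floor((33 + 33)/1) = 66.
  m_6 = 1*66 - 33 = 33, d_6 = (1129 - 33^2)/1 = 40/1 = 40: (m_6, d_6) = (m_1, d_1) = (33, 40), so from here the quotients repeat a_1, ..., a_5; the period length is 5.
Hence the expansion of sqrt(1129) is a_0 = 33 followed by the repeating block 1, 1, 1, 1, 66 (period 5).

[33; (1, 1, 1, 1, 66)]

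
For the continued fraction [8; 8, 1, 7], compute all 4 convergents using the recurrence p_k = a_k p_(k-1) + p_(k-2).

Using the convergent recurrence p_i = a_i*p_{i-1} + p_{i-2}, q_i = a_i*q_{i-1} + q_{i-2} with p_{-2}=0, p_{-1}=1, q_{-2}=1, q_{-1}=0:
  i=0: a_0=8, p_0 = 8*1 + 0 = 8, q_0 = 8*0 + 1 = 1.
  i=1: a_1=8, p_1 = 8*8 + 1 = 65, q_1 = 8*1 + 0 = 8.
  i=2: a_2=1, p_2 = 1*65 + 8 = 73, q_2 = 1*8 + 1 = 9.
  i=3: a_3=7, p_3 = 7*73 + 65 = 576, q_3 = 7*9 + 8 = 71.

8/1, 65/8, 73/9, 576/71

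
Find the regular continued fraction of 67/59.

[1; 7, 2, 1, 2]

Run the Euclidean algorithm on 67 and 59; the successive quotients are the partial quotients a_0, a_1, ... (each step inverts the fractional part left over by the previous one):
  67 = 1*59 + 8, so a_0 = 1.
  59 = 7*8 + 3, so a_1 = 7.
  8 = 2*3 + 2, so a_2 = 2.
  3 = 1*2 + 1, so a_3 = 1.
  2 = 2*1 + 0, so a_4 = 2.
The remainder reaches 0 after 5 divisions, so the expansion has 5 partial quotients, read off in order.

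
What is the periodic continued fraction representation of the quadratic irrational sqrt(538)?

Write x_i = (sqrt(538) + m_i)/d_i with (m_0, d_0) = (0, 1). a_0 = floor(sqrt(538)) = 23, since 23^2 = 529 <= 538 < 576 = 24^2.
Iterate m_{i+1} = d_i*a_i - m_i, d_{i+1} = (538 - m_{i+1}^2)/d_i, a_{i+1} = floor((a_0 + m_{i+1})/d_{i+1}):
  m_1 = 1*23 - 0 = 23, d_1 = (538 - 23^2)/1 = 9/1 = 9, a_1 = floor((23 + 23)/9) = 5.
  m_2 = 9*5 - 23 = 22, d_2 = (538 - 22^2)/9 = 54/9 = 6, a_2 = floor((23 + 22)/6) = 7.
  m_3 = 6*7 - 22 = 20, d_3 = (538 - 20^2)/6 = 138/6 = 23, a_3 = floor((23 + 20)/23) = 1.
  m_4 = 23*1 - 20 = 3, d_4 = (538 - 3^2)/23 = 529/23 = 23, a_4 = floor((23 + 3)/23) = 1.
  m_5 = 23*1 - 3 = 20, d_5 = (538 - 20^2)/23 = 138/23 = 6, a_5 = floor((23 + 20)/6) = 7.
  m_6 = 6*7 - 20 = 22, d_6 = (538 - 22^2)/6 = 54/6 = 9, a_6 = floor((23 + 22)/9) = 5.
  m_7 = 9*5 - 22 = 23, d_7 = (538 - 23^2)/9 = 9/9 = 1, a_7 = floor((23 + 23)/1) = 46.
  m_8 = 1*46 - 23 = 23, d_8 = (538 - 23^2)/1 = 9/1 = 9: (m_8, d_8) = (m_1, d_1) = (23, 9), so from here the quotients repeat a_1, ..., a_7; the period length is 7.
Hence the expansion of sqrt(538) is a_0 = 23 followed by the repeating block 5, 7, 1, 1, 7, 5, 46 (period 7).

[23; (5, 7, 1, 1, 7, 5, 46)]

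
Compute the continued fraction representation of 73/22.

[3; 3, 7]

Run the Euclidean algorithm on 73 and 22; the successive quotients are the partial quotients a_0, a_1, ... (each step inverts the fractional part left over by the previous one):
  73 = 3*22 + 7, so a_0 = 3.
  22 = 3*7 + 1, so a_1 = 3.
  7 = 7*1 + 0, so a_2 = 7.
The remainder reaches 0 after 3 divisions, so the expansion has 3 partial quotients, read off in order.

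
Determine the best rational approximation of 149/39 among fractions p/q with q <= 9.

23/6

Expand x = 149/39 as a continued fraction with the Euclidean algorithm:
  149 = 3*39 + 32, so a_0 = 3.
  39 = 1*32 + 7, so a_1 = 1.
  32 = 4*7 + 4, so a_2 = 4.
  7 = 1*4 + 3, so a_3 = 1.
  4 = 1*3 + 1, so a_4 = 1.
  3 = 3*1 + 0, so a_5 = 3.
so x = [3; 1, 4, 1, 1, 3].
Convergents (p_i = a_i*p_{i-1} + p_{i-2}, q_i = a_i*q_{i-1} + q_{i-2} with p_{-2}=0, p_{-1}=1, q_{-2}=1, q_{-1}=0), until the denominator exceeds 9:
  i=0: a_0=3, p_0 = 3*1 + 0 = 3, q_0 = 3*0 + 1 = 1.
  i=1: a_1=1, p_1 = 1*3 + 1 = 4, q_1 = 1*1 + 0 = 1.
  i=2: a_2=4, p_2 = 4*4 + 3 = 19, q_2 = 4*1 + 1 = 5.
  i=3: a_3=1, p_3 = 1*19 + 4 = 23, q_3 = 1*5 + 1 = 6.
  i=4: a_4=1, p_4 = 1*23 + 19 = 42, q_4 = 1*6 + 5 = 11.
q_4 = 11 > 9, so the last convergent with denominator <= 9 is p_3/q_3 = 23/6.
The closest fraction with denominator <= 9 is either p_3/q_3 or the intermediate fraction (k*p_3 + p_2)/(k*q_3 + q_2) with the largest k >= 1 whose denominator stays <= 9; these approach x as k grows, and every other convergent or intermediate fraction in range is farther away.
Largest k: floor((9 - q_2)/q_3) = floor((9 - 5)/6) = 0.
Since k = 0, no intermediate fraction beyond p_3/q_3 has denominator <= 9, so the convergent 23/6 is the closest (its error is |149*6 - 23*39|/(39*6) = 3/234).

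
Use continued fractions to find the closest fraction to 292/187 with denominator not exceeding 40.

25/16

Expand x = 292/187 as a continued fraction with the Euclidean algorithm:
  292 = 1*187 + 105, so a_0 = 1.
  187 = 1*105 + 82, so a_1 = 1.
  105 = 1*82 + 23, so a_2 = 1.
  82 = 3*23 + 13, so a_3 = 3.
  23 = 1*13 + 10, so a_4 = 1.
  13 = 1*10 + 3, so a_5 = 1.
  10 = 3*3 + 1, so a_6 = 3.
  3 = 3*1 + 0, so a_7 = 3.
so x = [1; 1, 1, 3, 1, 1, 3, 3].
Convergents (p_i = a_i*p_{i-1} + p_{i-2}, q_i = a_i*q_{i-1} + q_{i-2} with p_{-2}=0, p_{-1}=1, q_{-2}=1, q_{-1}=0), until the denominator exceeds 40:
  i=0: a_0=1, p_0 = 1*1 + 0 = 1, q_0 = 1*0 + 1 = 1.
  i=1: a_1=1, p_1 = 1*1 + 1 = 2, q_1 = 1*1 + 0 = 1.
  i=2: a_2=1, p_2 = 1*2 + 1 = 3, q_2 = 1*1 + 1 = 2.
  i=3: a_3=3, p_3 = 3*3 + 2 = 11, q_3 = 3*2 + 1 = 7.
  i=4: a_4=1, p_4 = 1*11 + 3 = 14, q_4 = 1*7 + 2 = 9.
  i=5: a_5=1, p_5 = 1*14 + 11 = 25, q_5 = 1*9 + 7 = 16.
  i=6: a_6=3, p_6 = 3*25 + 14 = 89, q_6 = 3*16 + 9 = 57.
q_6 = 57 > 40, so the last convergent with denominator <= 40 is p_5/q_5 = 25/16.
The closest fraction with denominator <= 40 is either p_5/q_5 or the intermediate fraction (k*p_5 + p_4)/(k*q_5 + q_4) with the largest k >= 1 whose denominator stays <= 40; these approach x as k grows, and every other convergent or intermediate fraction in range is farther away.
Largest k: floor((40 - q_4)/q_5) = floor((40 - 9)/16) = 1.
That gives (1*25 + 14)/(1*16 + 9) = 39/25.
Compare the errors: |x - 25/16| = |292*16 - 25*187|/(187*16) = 3/2992, and |x - 39/25| = |292*25 - 39*187|/(187*25) = 7/4675.
Cross-multiplying, 3*4675 = 14025 < 20944 = 7*2992, so 3/2992 is smaller: the convergent 25/16 is closer to x than 39/25.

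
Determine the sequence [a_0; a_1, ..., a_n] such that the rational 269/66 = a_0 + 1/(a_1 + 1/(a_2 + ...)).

[4; 13, 5]

Run the Euclidean algorithm on 269 and 66; the successive quotients are the partial quotients a_0, a_1, ... (each step inverts the fractional part left over by the previous one):
  269 = 4*66 + 5, so a_0 = 4.
  66 = 13*5 + 1, so a_1 = 13.
  5 = 5*1 + 0, so a_2 = 5.
The remainder reaches 0 after 3 divisions, so the expansion has 3 partial quotients, read off in order.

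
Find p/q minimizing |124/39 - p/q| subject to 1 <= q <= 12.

Expand x = 124/39 as a continued fraction with the Euclidean algorithm:
  124 = 3*39 + 7, so a_0 = 3.
  39 = 5*7 + 4, so a_1 = 5.
  7 = 1*4 + 3, so a_2 = 1.
  4 = 1*3 + 1, so a_3 = 1.
  3 = 3*1 + 0, so a_4 = 3.
so x = [3; 5, 1, 1, 3].
Convergents (p_i = a_i*p_{i-1} + p_{i-2}, q_i = a_i*q_{i-1} + q_{i-2} with p_{-2}=0, p_{-1}=1, q_{-2}=1, q_{-1}=0), until the denominator exceeds 12:
  i=0: a_0=3, p_0 = 3*1 + 0 = 3, q_0 = 3*0 + 1 = 1.
  i=1: a_1=5, p_1 = 5*3 + 1 = 16, q_1 = 5*1 + 0 = 5.
  i=2: a_2=1, p_2 = 1*16 + 3 = 19, q_2 = 1*5 + 1 = 6.
  i=3: a_3=1, p_3 = 1*19 + 16 = 35, q_3 = 1*6 + 5 = 11.
  i=4: a_4=3, p_4 = 3*35 + 19 = 124, q_4 = 3*11 + 6 = 39.
q_4 = 39 > 12, so the last convergent with denominator <= 12 is p_3/q_3 = 35/11.
The closest fraction with denominator <= 12 is either p_3/q_3 or the intermediate fraction (k*p_3 + p_2)/(k*q_3 + q_2) with the largest k >= 1 whose denominator stays <= 12; these approach x as k grows, and every other convergent or intermediate fraction in range is farther away.
Largest k: floor((12 - q_2)/q_3) = floor((12 - 6)/11) = 0.
Since k = 0, no intermediate fraction beyond p_3/q_3 has denominator <= 12, so the convergent 35/11 is the closest (its error is |124*11 - 35*39|/(39*11) = 1/429).

35/11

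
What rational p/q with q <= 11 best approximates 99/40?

27/11

Expand x = 99/40 as a continued fraction with the Euclidean algorithm:
  99 = 2*40 + 19, so a_0 = 2.
  40 = 2*19 + 2, so a_1 = 2.
  19 = 9*2 + 1, so a_2 = 9.
  2 = 2*1 + 0, so a_3 = 2.
so x = [2; 2, 9, 2].
Convergents (p_i = a_i*p_{i-1} + p_{i-2}, q_i = a_i*q_{i-1} + q_{i-2} with p_{-2}=0, p_{-1}=1, q_{-2}=1, q_{-1}=0), until the denominator exceeds 11:
  i=0: a_0=2, p_0 = 2*1 + 0 = 2, q_0 = 2*0 + 1 = 1.
  i=1: a_1=2, p_1 = 2*2 + 1 = 5, q_1 = 2*1 + 0 = 2.
  i=2: a_2=9, p_2 = 9*5 + 2 = 47, q_2 = 9*2 + 1 = 19.
q_2 = 19 > 11, so the last convergent with denominator <= 11 is p_1/q_1 = 5/2.
The closest fraction with denominator <= 11 is either p_1/q_1 or the intermediate fraction (k*p_1 + p_0)/(k*q_1 + q_0) with the largest k >= 1 whose denominator stays <= 11; these approach x as k grows, and every other convergent or intermediate fraction in range is farther away.
Largest k: floor((11 - q_0)/q_1) = floor((11 - 1)/2) = 5.
That gives (5*5 + 2)/(5*2 + 1) = 27/11.
Compare the errors: |x - 5/2| = |99*2 - 5*40|/(40*2) = 2/80, and |x - 27/11| = |99*11 - 27*40|/(40*11) = 9/440.
Cross-multiplying, 9*80 = 720 < 880 = 2*440, so 9/440 is smaller: the intermediate fraction 27/11 is closer to x than 5/2.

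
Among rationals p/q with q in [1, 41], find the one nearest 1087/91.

Expand x = 1087/91 as a continued fraction with the Euclidean algorithm:
  1087 = 11*91 + 86, so a_0 = 11.
  91 = 1*86 + 5, so a_1 = 1.
  86 = 17*5 + 1, so a_2 = 17.
  5 = 5*1 + 0, so a_3 = 5.
so x = [11; 1, 17, 5].
Convergents (p_i = a_i*p_{i-1} + p_{i-2}, q_i = a_i*q_{i-1} + q_{i-2} with p_{-2}=0, p_{-1}=1, q_{-2}=1, q_{-1}=0), until the denominator exceeds 41:
  i=0: a_0=11, p_0 = 11*1 + 0 = 11, q_0 = 11*0 + 1 = 1.
  i=1: a_1=1, p_1 = 1*11 + 1 = 12, q_1 = 1*1 + 0 = 1.
  i=2: a_2=17, p_2 = 17*12 + 11 = 215, q_2 = 17*1 + 1 = 18.
  i=3: a_3=5, p_3 = 5*215 + 12 = 1087, q_3 = 5*18 + 1 = 91.
q_3 = 91 > 41, so the last convergent with denominator <= 41 is p_2/q_2 = 215/18.
The closest fraction with denominator <= 41 is either p_2/q_2 or the intermediate fraction (k*p_2 + p_1)/(k*q_2 + q_1) with the largest k >= 1 whose denominator stays <= 41; these approach x as k grows, and every other convergent or intermediate fraction in range is farther away.
Largest k: floor((41 - q_1)/q_2) = floor((41 - 1)/18) = 2.
That gives (2*215 + 12)/(2*18 + 1) = 442/37.
Compare the errors: |x - 215/18| = |1087*18 - 215*91|/(91*18) = 1/1638, and |x - 442/37| = |1087*37 - 442*91|/(91*37) = 3/3367.
Cross-multiplying, 1*3367 = 3367 < 4914 = 3*1638, so 1/1638 is smaller: the convergent 215/18 is closer to x than 442/37.

215/18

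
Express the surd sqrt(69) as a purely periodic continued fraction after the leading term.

[8; (3, 3, 1, 4, 1, 3, 3, 16)]

Write x_i = (sqrt(69) + m_i)/d_i with (m_0, d_0) = (0, 1). a_0 = floor(sqrt(69)) = 8, since 8^2 = 64 <= 69 < 81 = 9^2.
Iterate m_{i+1} = d_i*a_i - m_i, d_{i+1} = (69 - m_{i+1}^2)/d_i, a_{i+1} = floor((a_0 + m_{i+1})/d_{i+1}):
  m_1 = 1*8 - 0 = 8, d_1 = (69 - 8^2)/1 = 5/1 = 5, a_1 = floor((8 + 8)/5) = 3.
  m_2 = 5*3 - 8 = 7, d_2 = (69 - 7^2)/5 = 20/5 = 4, a_2 = floor((8 + 7)/4) = 3.
  m_3 = 4*3 - 7 = 5, d_3 = (69 - 5^2)/4 = 44/4 = 11, a_3 = floor((8 + 5)/11) = 1.
  m_4 = 11*1 - 5 = 6, d_4 = (69 - 6^2)/11 = 33/11 = 3, a_4 = floor((8 + 6)/3) = 4.
  m_5 = 3*4 - 6 = 6, d_5 = (69 - 6^2)/3 = 33/3 = 11, a_5 = floor((8 + 6)/11) = 1.
  m_6 = 11*1 - 6 = 5, d_6 = (69 - 5^2)/11 = 44/11 = 4, a_6 = floor((8 + 5)/4) = 3.
  m_7 = 4*3 - 5 = 7, d_7 = (69 - 7^2)/4 = 20/4 = 5, a_7 = floor((8 + 7)/5) = 3.
  m_8 = 5*3 - 7 = 8, d_8 = (69 - 8^2)/5 = 5/5 = 1, a_8 = floor((8 + 8)/1) = 16.
  m_9 = 1*16 - 8 = 8, d_9 = (69 - 8^2)/1 = 5/1 = 5: (m_9, d_9) = (m_1, d_1) = (8, 5), so from here the quotients repeat a_1, ..., a_8; the period length is 8.
Hence the expansion of sqrt(69) is a_0 = 8 followed by the repeating block 3, 3, 1, 4, 1, 3, 3, 16 (period 8).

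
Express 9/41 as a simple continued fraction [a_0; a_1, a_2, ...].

Run the Euclidean algorithm on 9 and 41; the successive quotients are the partial quotients a_0, a_1, ... (each step inverts the fractional part left over by the previous one):
  9 = 0*41 + 9, so a_0 = 0.
  41 = 4*9 + 5, so a_1 = 4.
  9 = 1*5 + 4, so a_2 = 1.
  5 = 1*4 + 1, so a_3 = 1.
  4 = 4*1 + 0, so a_4 = 4.
The remainder reaches 0 after 5 divisions, so the expansion has 5 partial quotients, read off in order.

[0; 4, 1, 1, 4]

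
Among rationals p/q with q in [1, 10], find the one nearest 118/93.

Expand x = 118/93 as a continued fraction with the Euclidean algorithm:
  118 = 1*93 + 25, so a_0 = 1.
  93 = 3*25 + 18, so a_1 = 3.
  25 = 1*18 + 7, so a_2 = 1.
  18 = 2*7 + 4, so a_3 = 2.
  7 = 1*4 + 3, so a_4 = 1.
  4 = 1*3 + 1, so a_5 = 1.
  3 = 3*1 + 0, so a_6 = 3.
so x = [1; 3, 1, 2, 1, 1, 3].
Convergents (p_i = a_i*p_{i-1} + p_{i-2}, q_i = a_i*q_{i-1} + q_{i-2} with p_{-2}=0, p_{-1}=1, q_{-2}=1, q_{-1}=0), until the denominator exceeds 10:
  i=0: a_0=1, p_0 = 1*1 + 0 = 1, q_0 = 1*0 + 1 = 1.
  i=1: a_1=3, p_1 = 3*1 + 1 = 4, q_1 = 3*1 + 0 = 3.
  i=2: a_2=1, p_2 = 1*4 + 1 = 5, q_2 = 1*3 + 1 = 4.
  i=3: a_3=2, p_3 = 2*5 + 4 = 14, q_3 = 2*4 + 3 = 11.
q_3 = 11 > 10, so the last convergent with denominator <= 10 is p_2/q_2 = 5/4.
The closest fraction with denominator <= 10 is either p_2/q_2 or the intermediate fraction (k*p_2 + p_1)/(k*q_2 + q_1) with the largest k >= 1 whose denominator stays <= 10; these approach x as k grows, and every other convergent or intermediate fraction in range is farther away.
Largest k: floor((10 - q_1)/q_2) = floor((10 - 3)/4) = 1.
That gives (1*5 + 4)/(1*4 + 3) = 9/7.
Compare the errors: |x - 5/4| = |118*4 - 5*93|/(93*4) = 7/372, and |x - 9/7| = |118*7 - 9*93|/(93*7) = 11/651.
Cross-multiplying, 11*372 = 4092 < 4557 = 7*651, so 11/651 is smaller: the intermediate fraction 9/7 is closer to x than 5/4.

9/7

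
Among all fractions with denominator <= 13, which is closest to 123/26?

52/11

Expand x = 123/26 as a continued fraction with the Euclidean algorithm:
  123 = 4*26 + 19, so a_0 = 4.
  26 = 1*19 + 7, so a_1 = 1.
  19 = 2*7 + 5, so a_2 = 2.
  7 = 1*5 + 2, so a_3 = 1.
  5 = 2*2 + 1, so a_4 = 2.
  2 = 2*1 + 0, so a_5 = 2.
so x = [4; 1, 2, 1, 2, 2].
Convergents (p_i = a_i*p_{i-1} + p_{i-2}, q_i = a_i*q_{i-1} + q_{i-2} with p_{-2}=0, p_{-1}=1, q_{-2}=1, q_{-1}=0), until the denominator exceeds 13:
  i=0: a_0=4, p_0 = 4*1 + 0 = 4, q_0 = 4*0 + 1 = 1.
  i=1: a_1=1, p_1 = 1*4 + 1 = 5, q_1 = 1*1 + 0 = 1.
  i=2: a_2=2, p_2 = 2*5 + 4 = 14, q_2 = 2*1 + 1 = 3.
  i=3: a_3=1, p_3 = 1*14 + 5 = 19, q_3 = 1*3 + 1 = 4.
  i=4: a_4=2, p_4 = 2*19 + 14 = 52, q_4 = 2*4 + 3 = 11.
  i=5: a_5=2, p_5 = 2*52 + 19 = 123, q_5 = 2*11 + 4 = 26.
q_5 = 26 > 13, so the last convergent with denominator <= 13 is p_4/q_4 = 52/11.
The closest fraction with denominator <= 13 is either p_4/q_4 or the intermediate fraction (k*p_4 + p_3)/(k*q_4 + q_3) with the largest k >= 1 whose denominator stays <= 13; these approach x as k grows, and every other convergent or intermediate fraction in range is farther away.
Largest k: floor((13 - q_3)/q_4) = floor((13 - 4)/11) = 0.
Since k = 0, no intermediate fraction beyond p_4/q_4 has denominator <= 13, so the convergent 52/11 is the closest (its error is |123*11 - 52*26|/(26*11) = 1/286).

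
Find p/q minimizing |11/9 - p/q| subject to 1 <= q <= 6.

6/5

Expand x = 11/9 as a continued fraction with the Euclidean algorithm:
  11 = 1*9 + 2, so a_0 = 1.
  9 = 4*2 + 1, so a_1 = 4.
  2 = 2*1 + 0, so a_2 = 2.
so x = [1; 4, 2].
Convergents (p_i = a_i*p_{i-1} + p_{i-2}, q_i = a_i*q_{i-1} + q_{i-2} with p_{-2}=0, p_{-1}=1, q_{-2}=1, q_{-1}=0), until the denominator exceeds 6:
  i=0: a_0=1, p_0 = 1*1 + 0 = 1, q_0 = 1*0 + 1 = 1.
  i=1: a_1=4, p_1 = 4*1 + 1 = 5, q_1 = 4*1 + 0 = 4.
  i=2: a_2=2, p_2 = 2*5 + 1 = 11, q_2 = 2*4 + 1 = 9.
q_2 = 9 > 6, so the last convergent with denominator <= 6 is p_1/q_1 = 5/4.
The closest fraction with denominator <= 6 is either p_1/q_1 or the intermediate fraction (k*p_1 + p_0)/(k*q_1 + q_0) with the largest k >= 1 whose denominator stays <= 6; these approach x as k grows, and every other convergent or intermediate fraction in range is farther away.
Largest k: floor((6 - q_0)/q_1) = floor((6 - 1)/4) = 1.
That gives (1*5 + 1)/(1*4 + 1) = 6/5.
Compare the errors: |x - 5/4| = |11*4 - 5*9|/(9*4) = 1/36, and |x - 6/5| = |11*5 - 6*9|/(9*5) = 1/45.
Cross-multiplying, 1*36 = 36 < 45 = 1*45, so 1/45 is smaller: the intermediate fraction 6/5 is closer to x than 5/4.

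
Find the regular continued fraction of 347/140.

[2; 2, 11, 6]

Run the Euclidean algorithm on 347 and 140; the successive quotients are the partial quotients a_0, a_1, ... (each step inverts the fractional part left over by the previous one):
  347 = 2*140 + 67, so a_0 = 2.
  140 = 2*67 + 6, so a_1 = 2.
  67 = 11*6 + 1, so a_2 = 11.
  6 = 6*1 + 0, so a_3 = 6.
The remainder reaches 0 after 4 divisions, so the expansion has 4 partial quotients, read off in order.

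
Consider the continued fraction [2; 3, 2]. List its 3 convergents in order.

Using the convergent recurrence p_i = a_i*p_{i-1} + p_{i-2}, q_i = a_i*q_{i-1} + q_{i-2} with p_{-2}=0, p_{-1}=1, q_{-2}=1, q_{-1}=0:
  i=0: a_0=2, p_0 = 2*1 + 0 = 2, q_0 = 2*0 + 1 = 1.
  i=1: a_1=3, p_1 = 3*2 + 1 = 7, q_1 = 3*1 + 0 = 3.
  i=2: a_2=2, p_2 = 2*7 + 2 = 16, q_2 = 2*3 + 1 = 7.

2/1, 7/3, 16/7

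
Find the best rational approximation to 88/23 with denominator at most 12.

23/6

Expand x = 88/23 as a continued fraction with the Euclidean algorithm:
  88 = 3*23 + 19, so a_0 = 3.
  23 = 1*19 + 4, so a_1 = 1.
  19 = 4*4 + 3, so a_2 = 4.
  4 = 1*3 + 1, so a_3 = 1.
  3 = 3*1 + 0, so a_4 = 3.
so x = [3; 1, 4, 1, 3].
Convergents (p_i = a_i*p_{i-1} + p_{i-2}, q_i = a_i*q_{i-1} + q_{i-2} with p_{-2}=0, p_{-1}=1, q_{-2}=1, q_{-1}=0), until the denominator exceeds 12:
  i=0: a_0=3, p_0 = 3*1 + 0 = 3, q_0 = 3*0 + 1 = 1.
  i=1: a_1=1, p_1 = 1*3 + 1 = 4, q_1 = 1*1 + 0 = 1.
  i=2: a_2=4, p_2 = 4*4 + 3 = 19, q_2 = 4*1 + 1 = 5.
  i=3: a_3=1, p_3 = 1*19 + 4 = 23, q_3 = 1*5 + 1 = 6.
  i=4: a_4=3, p_4 = 3*23 + 19 = 88, q_4 = 3*6 + 5 = 23.
q_4 = 23 > 12, so the last convergent with denominator <= 12 is p_3/q_3 = 23/6.
The closest fraction with denominator <= 12 is either p_3/q_3 or the intermediate fraction (k*p_3 + p_2)/(k*q_3 + q_2) with the largest k >= 1 whose denominator stays <= 12; these approach x as k grows, and every other convergent or intermediate fraction in range is farther away.
Largest k: floor((12 - q_2)/q_3) = floor((12 - 5)/6) = 1.
That gives (1*23 + 19)/(1*6 + 5) = 42/11.
Compare the errors: |x - 23/6| = |88*6 - 23*23|/(23*6) = 1/138, and |x - 42/11| = |88*11 - 42*23|/(23*11) = 2/253.
Cross-multiplying, 1*253 = 253 < 276 = 2*138, so 1/138 is smaller: the convergent 23/6 is closer to x than 42/11.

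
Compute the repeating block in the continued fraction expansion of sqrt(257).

Write x_i = (sqrt(257) + m_i)/d_i with (m_0, d_0) = (0, 1). a_0 = floor(sqrt(257)) = 16, since 16^2 = 256 <= 257 < 289 = 17^2.
Iterate m_{i+1} = d_i*a_i - m_i, d_{i+1} = (257 - m_{i+1}^2)/d_i, a_{i+1} = floor((a_0 + m_{i+1})/d_{i+1}):
  m_1 = 1*16 - 0 = 16, d_1 = (257 - 16^2)/1 = 1/1 = 1, a_1 = floor((16 + 16)/1) = 32.
  m_2 = 1*32 - 16 = 16, d_2 = (257 - 16^2)/1 = 1/1 = 1: (m_2, d_2) = (m_1, d_1) = (16, 1), so from here the quotient a_1 repeats; the period length is 1.
Hence the expansion of sqrt(257) is a_0 = 16 followed by the repeating block 32 (period 1).

[16; (32)]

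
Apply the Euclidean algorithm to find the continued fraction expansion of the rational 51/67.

Run the Euclidean algorithm on 51 and 67; the successive quotients are the partial quotients a_0, a_1, ... (each step inverts the fractional part left over by the previous one):
  51 = 0*67 + 51, so a_0 = 0.
  67 = 1*51 + 16, so a_1 = 1.
  51 = 3*16 + 3, so a_2 = 3.
  16 = 5*3 + 1, so a_3 = 5.
  3 = 3*1 + 0, so a_4 = 3.
The remainder reaches 0 after 5 divisions, so the expansion has 5 partial quotients, read off in order.

[0; 1, 3, 5, 3]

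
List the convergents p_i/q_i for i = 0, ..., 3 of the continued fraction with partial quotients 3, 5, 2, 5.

3/1, 16/5, 35/11, 191/60

Using the convergent recurrence p_i = a_i*p_{i-1} + p_{i-2}, q_i = a_i*q_{i-1} + q_{i-2} with p_{-2}=0, p_{-1}=1, q_{-2}=1, q_{-1}=0:
  i=0: a_0=3, p_0 = 3*1 + 0 = 3, q_0 = 3*0 + 1 = 1.
  i=1: a_1=5, p_1 = 5*3 + 1 = 16, q_1 = 5*1 + 0 = 5.
  i=2: a_2=2, p_2 = 2*16 + 3 = 35, q_2 = 2*5 + 1 = 11.
  i=3: a_3=5, p_3 = 5*35 + 16 = 191, q_3 = 5*11 + 5 = 60.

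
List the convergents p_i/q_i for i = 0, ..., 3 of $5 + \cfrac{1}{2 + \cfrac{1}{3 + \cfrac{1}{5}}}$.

Using the convergent recurrence p_i = a_i*p_{i-1} + p_{i-2}, q_i = a_i*q_{i-1} + q_{i-2} with p_{-2}=0, p_{-1}=1, q_{-2}=1, q_{-1}=0:
  i=0: a_0=5, p_0 = 5*1 + 0 = 5, q_0 = 5*0 + 1 = 1.
  i=1: a_1=2, p_1 = 2*5 + 1 = 11, q_1 = 2*1 + 0 = 2.
  i=2: a_2=3, p_2 = 3*11 + 5 = 38, q_2 = 3*2 + 1 = 7.
  i=3: a_3=5, p_3 = 5*38 + 11 = 201, q_3 = 5*7 + 2 = 37.

5/1, 11/2, 38/7, 201/37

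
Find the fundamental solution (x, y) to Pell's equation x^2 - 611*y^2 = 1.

First expand sqrt(611) as a continued fraction. With x_i = (sqrt(611) + m_i)/d_i and (m_0, d_0) = (0, 1): a_0 = floor(sqrt(611)) = 24, since 24^2 = 576 <= 611 < 625 = 25^2.
Iterate m_{i+1} = d_i*a_i - m_i, d_{i+1} = (611 - m_{i+1}^2)/d_i, a_{i+1} = floor((a_0 + m_{i+1})/d_{i+1}):
  m_1 = 1*24 - 0 = 24, d_1 = (611 - 24^2)/1 = 35/1 = 35, a_1 = floor((24 + 24)/35) = 1.
  m_2 = 35*1 - 24 = 11, d_2 = (611 - 11^2)/35 = 490/35 = 14, a_2 = floor((24 + 11)/14) = 2.
  m_3 = 14*2 - 11 = 17, d_3 = (611 - 17^2)/14 = 322/14 = 23, a_3 = floor((24 + 17)/23) = 1.
  m_4 = 23*1 - 17 = 6, d_4 = (611 - 6^2)/23 = 575/23 = 25, a_4 = floor((24 + 6)/25) = 1.
  m_5 = 25*1 - 6 = 19, d_5 = (611 - 19^2)/25 = 250/25 = 10, a_5 = floor((24 + 19)/10) = 4.
  m_6 = 10*4 - 19 = 21, d_6 = (611 - 21^2)/10 = 170/10 = 17, a_6 = floor((24 + 21)/17) = 2.
  m_7 = 17*2 - 21 = 13, d_7 = (611 - 13^2)/17 = 442/17 = 26, a_7 = floor((24 + 13)/26) = 1.
  m_8 = 26*1 - 13 = 13, d_8 = (611 - 13^2)/26 = 442/26 = 17, a_8 = floor((24 + 13)/17) = 2.
  m_9 = 17*2 - 13 = 21, d_9 = (611 - 21^2)/17 = 170/17 = 10, a_9 = floor((24 + 21)/10) = 4.
  m_10 = 10*4 - 21 = 19, d_10 = (611 - 19^2)/10 = 250/10 = 25, a_10 = floor((24 + 19)/25) = 1.
  m_11 = 25*1 - 19 = 6, d_11 = (611 - 6^2)/25 = 575/25 = 23, a_11 = floor((24 + 6)/23) = 1.
  m_12 = 23*1 - 6 = 17, d_12 = (611 - 17^2)/23 = 322/23 = 14, a_12 = floor((24 + 17)/14) = 2.
  m_13 = 14*2 - 17 = 11, d_13 = (611 - 11^2)/14 = 490/14 = 35, a_13 = floor((24 + 11)/35) = 1.
  m_14 = 35*1 - 11 = 24, d_14 = (611 - 24^2)/35 = 35/35 = 1, a_14 = floor((24 + 24)/1) = 48.
  m_15 = 1*48 - 24 = 24, d_15 = (611 - 24^2)/1 = 35/1 = 35: (m_15, d_15) = (m_1, d_1) = (24, 35), so from here the quotients repeat a_1, ..., a_14; the period length is 14.
So sqrt(611) = [24; (1, 2, 1, 1, 4, 2, 1, 2, 4, 1, 1, 2, 1, 48)] with period length k = 14.
k is even, so the fundamental solution of x^2 - 611y^2 = 1 is (p_{k-1}, q_{k-1}) = (p_13, q_13); compute convergents through index 13.
Convergents (p_i = a_i*p_{i-1} + p_{i-2}, q_i = a_i*q_{i-1} + q_{i-2} with p_{-2}=0, p_{-1}=1, q_{-2}=1, q_{-1}=0):
  i=0: a_0=24, p_0 = 24*1 + 0 = 24, q_0 = 24*0 + 1 = 1.
  i=1: a_1=1, p_1 = 1*24 + 1 = 25, q_1 = 1*1 + 0 = 1.
  i=2: a_2=2, p_2 = 2*25 + 24 = 74, q_2 = 2*1 + 1 = 3.
  i=3: a_3=1, p_3 = 1*74 + 25 = 99, q_3 = 1*3 + 1 = 4.
  i=4: a_4=1, p_4 = 1*99 + 74 = 173, q_4 = 1*4 + 3 = 7.
  i=5: a_5=4, p_5 = 4*173 + 99 = 791, q_5 = 4*7 + 4 = 32.
  i=6: a_6=2, p_6 = 2*791 + 173 = 1755, q_6 = 2*32 + 7 = 71.
  i=7: a_7=1, p_7 = 1*1755 + 791 = 2546, q_7 = 1*71 + 32 = 103.
  i=8: a_8=2, p_8 = 2*2546 + 1755 = 6847, q_8 = 2*103 + 71 = 277.
  i=9: a_9=4, p_9 = 4*6847 + 2546 = 29934, q_9 = 4*277 + 103 = 1211.
  i=10: a_10=1, p_10 = 1*29934 + 6847 = 36781, q_10 = 1*1211 + 277 = 1488.
  i=11: a_11=1, p_11 = 1*36781 + 29934 = 66715, q_11 = 1*1488 + 1211 = 2699.
  i=12: a_12=2, p_12 = 2*66715 + 36781 = 170211, q_12 = 2*2699 + 1488 = 6886.
  i=13: a_13=1, p_13 = 1*170211 + 66715 = 236926, q_13 = 1*6886 + 2699 = 9585.
Check: 236926^2 - 611*9585^2 = 56133929476 - 56133929475 = 1, so (x, y) = (236926, 9585) solves the equation, and by the theorem it is the least positive solution.

(x, y) = (236926, 9585)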